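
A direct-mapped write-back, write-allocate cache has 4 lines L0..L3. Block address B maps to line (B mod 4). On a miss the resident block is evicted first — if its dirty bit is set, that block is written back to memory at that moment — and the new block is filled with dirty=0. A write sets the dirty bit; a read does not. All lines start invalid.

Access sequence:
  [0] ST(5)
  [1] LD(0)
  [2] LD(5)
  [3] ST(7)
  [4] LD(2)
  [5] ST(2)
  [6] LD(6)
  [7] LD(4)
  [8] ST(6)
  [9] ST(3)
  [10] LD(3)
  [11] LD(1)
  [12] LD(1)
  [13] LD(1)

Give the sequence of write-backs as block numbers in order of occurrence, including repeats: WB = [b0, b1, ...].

0: W B5 → L1 miss [D]
1: R B0 → L0 miss [-]
2: R B5 → L1 hit [D]
3: W B7 → L3 miss [D]
4: R B2 → L2 miss [-]
5: W B2 → L2 hit [D]
6: R B6 → L2 miss wb→B2 [-]
7: R B4 → L0 miss [-]
8: W B6 → L2 hit [D]
9: W B3 → L3 miss wb→B7 [D]
10: R B3 → L3 hit [D]
11: R B1 → L1 miss wb→B5 [-]
12: R B1 → L1 hit [-]
13: R B1 → L1 hit [-]

WB = [2, 7, 5]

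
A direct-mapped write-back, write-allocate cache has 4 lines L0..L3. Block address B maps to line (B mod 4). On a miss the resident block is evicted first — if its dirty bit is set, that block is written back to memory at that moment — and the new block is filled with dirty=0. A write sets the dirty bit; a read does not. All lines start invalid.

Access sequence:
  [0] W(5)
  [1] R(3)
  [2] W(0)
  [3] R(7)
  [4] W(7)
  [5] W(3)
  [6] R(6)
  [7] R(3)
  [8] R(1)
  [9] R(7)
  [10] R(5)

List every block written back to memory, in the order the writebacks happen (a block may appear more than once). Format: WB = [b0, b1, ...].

WB = [7, 5, 3]

0: W B5 -> L1 miss  d=D]
1: R B3 -> L3 miss  d=-]
2: W B0 -> L0 miss  d=D]
3: R B7 -> L3 miss  d=-]
4: W B7 -> L3 hit  d=D]
5: W B3 -> L3 miss wb->B7  d=D]
6: R B6 -> L2 miss  d=-]
7: R B3 -> L3 hit  d=D]
8: R B1 -> L1 miss wb->B5  d=-]
9: R B7 -> L3 miss wb->B3  d=-]
10: R B5 -> L1 miss  d=-]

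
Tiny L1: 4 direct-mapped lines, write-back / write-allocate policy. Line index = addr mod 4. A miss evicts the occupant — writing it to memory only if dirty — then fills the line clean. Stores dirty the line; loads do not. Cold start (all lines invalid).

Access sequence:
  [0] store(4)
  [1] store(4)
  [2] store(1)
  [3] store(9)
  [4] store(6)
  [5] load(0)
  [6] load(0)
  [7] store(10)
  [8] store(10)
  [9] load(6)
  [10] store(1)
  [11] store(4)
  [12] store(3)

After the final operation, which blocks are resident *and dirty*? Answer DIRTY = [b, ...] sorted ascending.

  0 | W B4 → L0 miss [D]
  1 | W B4 → L0 hit [D]
  2 | W B1 → L1 miss [D]
  3 | W B9 → L1 miss wb→B1 [D]
  4 | W B6 → L2 miss [D]
  5 | R B0 → L0 miss wb→B4 [-]
  6 | R B0 → L0 hit [-]
  7 | W B10 → L2 miss wb→B6 [D]
  8 | W B10 → L2 hit [D]
  9 | R B6 → L2 miss wb→B10 [-]
  10 | W B1 → L1 miss wb→B9 [D]
  11 | W B4 → L0 miss [D]
  12 | W B3 → L3 miss [D]

DIRTY = [1, 3, 4]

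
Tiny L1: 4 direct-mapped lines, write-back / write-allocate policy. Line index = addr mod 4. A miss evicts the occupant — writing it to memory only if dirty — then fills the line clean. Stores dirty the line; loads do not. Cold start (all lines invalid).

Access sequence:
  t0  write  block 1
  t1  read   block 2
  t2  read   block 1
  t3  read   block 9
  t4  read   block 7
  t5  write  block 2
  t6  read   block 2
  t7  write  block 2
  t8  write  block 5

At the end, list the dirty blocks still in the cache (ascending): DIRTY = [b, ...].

DIRTY = [2, 5]

0: W B1 -> L1 miss  d=D]
1: R B2 -> L2 miss  d=-]
2: R B1 -> L1 hit  d=D]
3: R B9 -> L1 miss wb->B1  d=-]
4: R B7 -> L3 miss  d=-]
5: W B2 -> L2 hit  d=D]
6: R B2 -> L2 hit  d=D]
7: W B2 -> L2 hit  d=D]
8: W B5 -> L1 miss  d=D]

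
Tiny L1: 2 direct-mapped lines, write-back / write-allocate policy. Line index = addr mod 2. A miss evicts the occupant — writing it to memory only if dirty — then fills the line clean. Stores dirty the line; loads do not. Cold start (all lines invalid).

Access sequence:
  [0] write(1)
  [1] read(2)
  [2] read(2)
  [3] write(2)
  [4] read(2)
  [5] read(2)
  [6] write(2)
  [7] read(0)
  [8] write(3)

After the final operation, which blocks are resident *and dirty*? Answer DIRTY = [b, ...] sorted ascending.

0: W B1 → L1 miss [D]
1: R B2 → L0 miss [-]
2: R B2 → L0 hit [-]
3: W B2 → L0 hit [D]
4: R B2 → L0 hit [D]
5: R B2 → L0 hit [D]
6: W B2 → L0 hit [D]
7: R B0 → L0 miss wb→B2 [-]
8: W B3 → L1 miss wb→B1 [D]

DIRTY = [3]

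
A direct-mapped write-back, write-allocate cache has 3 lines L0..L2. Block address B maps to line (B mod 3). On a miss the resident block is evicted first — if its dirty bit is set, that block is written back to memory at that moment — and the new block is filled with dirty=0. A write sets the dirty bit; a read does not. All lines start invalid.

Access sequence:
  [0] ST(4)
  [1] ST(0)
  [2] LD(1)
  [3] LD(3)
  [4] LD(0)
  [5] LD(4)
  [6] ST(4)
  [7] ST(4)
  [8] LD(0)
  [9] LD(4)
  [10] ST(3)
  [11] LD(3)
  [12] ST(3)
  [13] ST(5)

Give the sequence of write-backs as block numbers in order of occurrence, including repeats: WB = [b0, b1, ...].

WB = [4, 0]

0: W B4 → L1 miss [D]
1: W B0 → L0 miss [D]
2: R B1 → L1 miss wb→B4 [-]
3: R B3 → L0 miss wb→B0 [-]
4: R B0 → L0 miss [-]
5: R B4 → L1 miss [-]
6: W B4 → L1 hit [D]
7: W B4 → L1 hit [D]
8: R B0 → L0 hit [-]
9: R B4 → L1 hit [D]
10: W B3 → L0 miss [D]
11: R B3 → L0 hit [D]
12: W B3 → L0 hit [D]
13: W B5 → L2 miss [D]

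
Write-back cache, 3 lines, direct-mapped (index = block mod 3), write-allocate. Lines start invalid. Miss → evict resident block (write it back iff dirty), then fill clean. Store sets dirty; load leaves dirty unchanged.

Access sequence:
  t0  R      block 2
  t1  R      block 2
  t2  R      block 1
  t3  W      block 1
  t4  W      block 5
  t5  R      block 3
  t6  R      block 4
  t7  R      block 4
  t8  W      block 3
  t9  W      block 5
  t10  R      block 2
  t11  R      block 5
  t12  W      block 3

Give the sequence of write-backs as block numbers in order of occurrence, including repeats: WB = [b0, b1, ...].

0: R B2 -> L2 miss  d=-]
1: R B2 -> L2 hit  d=-]
2: R B1 -> L1 miss  d=-]
3: W B1 -> L1 hit  d=D]
4: W B5 -> L2 miss  d=D]
5: R B3 -> L0 miss  d=-]
6: R B4 -> L1 miss wb->B1  d=-]
7: R B4 -> L1 hit  d=-]
8: W B3 -> L0 hit  d=D]
9: W B5 -> L2 hit  d=D]
10: R B2 -> L2 miss wb->B5  d=-]
11: R B5 -> L2 miss  d=-]
12: W B3 -> L0 hit  d=D]

WB = [1, 5]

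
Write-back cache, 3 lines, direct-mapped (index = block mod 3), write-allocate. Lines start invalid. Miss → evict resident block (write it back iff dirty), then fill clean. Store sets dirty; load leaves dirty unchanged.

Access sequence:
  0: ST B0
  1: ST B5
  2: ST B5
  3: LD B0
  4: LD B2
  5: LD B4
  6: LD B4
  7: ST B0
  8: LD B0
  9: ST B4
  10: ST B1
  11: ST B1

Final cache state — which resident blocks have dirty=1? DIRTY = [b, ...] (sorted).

0: W B0 -> L0 miss  d=D]
1: W B5 -> L2 miss  d=D]
2: W B5 -> L2 hit  d=D]
3: R B0 -> L0 hit  d=D]
4: R B2 -> L2 miss wb->B5  d=-]
5: R B4 -> L1 miss  d=-]
6: R B4 -> L1 hit  d=-]
7: W B0 -> L0 hit  d=D]
8: R B0 -> L0 hit  d=D]
9: W B4 -> L1 hit  d=D]
10: W B1 -> L1 miss wb->B4  d=D]
11: W B1 -> L1 hit  d=D]

DIRTY = [0, 1]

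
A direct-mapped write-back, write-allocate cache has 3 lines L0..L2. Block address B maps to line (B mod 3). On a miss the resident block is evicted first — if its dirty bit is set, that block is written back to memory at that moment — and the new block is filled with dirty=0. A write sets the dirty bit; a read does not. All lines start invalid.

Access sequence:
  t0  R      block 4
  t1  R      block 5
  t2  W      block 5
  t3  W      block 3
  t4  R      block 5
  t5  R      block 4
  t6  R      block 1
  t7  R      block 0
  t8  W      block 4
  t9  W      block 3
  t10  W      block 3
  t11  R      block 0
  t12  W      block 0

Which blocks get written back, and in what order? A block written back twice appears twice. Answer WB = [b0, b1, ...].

0: R B4 -> L1 miss  d=-]
1: R B5 -> L2 miss  d=-]
2: W B5 -> L2 hit  d=D]
3: W B3 -> L0 miss  d=D]
4: R B5 -> L2 hit  d=D]
5: R B4 -> L1 hit  d=-]
6: R B1 -> L1 miss  d=-]
7: R B0 -> L0 miss wb->B3  d=-]
8: W B4 -> L1 miss  d=D]
9: W B3 -> L0 miss  d=D]
10: W B3 -> L0 hit  d=D]
11: R B0 -> L0 miss wb->B3  d=-]
12: W B0 -> L0 hit  d=D]

WB = [3, 3]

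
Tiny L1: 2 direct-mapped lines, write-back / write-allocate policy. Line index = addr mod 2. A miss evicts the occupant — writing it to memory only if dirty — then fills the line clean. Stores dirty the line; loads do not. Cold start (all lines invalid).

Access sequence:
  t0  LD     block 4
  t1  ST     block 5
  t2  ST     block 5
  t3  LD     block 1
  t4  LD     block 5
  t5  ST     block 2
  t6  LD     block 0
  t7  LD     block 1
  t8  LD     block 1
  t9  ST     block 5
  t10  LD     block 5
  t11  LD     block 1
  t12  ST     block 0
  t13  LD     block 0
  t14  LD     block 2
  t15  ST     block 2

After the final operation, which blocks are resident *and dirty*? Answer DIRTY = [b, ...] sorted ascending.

DIRTY = [2]

0: R B4 -> L0 miss  d=-]
1: W B5 -> L1 miss  d=D]
2: W B5 -> L1 hit  d=D]
3: R B1 -> L1 miss wb->B5  d=-]
4: R B5 -> L1 miss  d=-]
5: W B2 -> L0 miss  d=D]
6: R B0 -> L0 miss wb->B2  d=-]
7: R B1 -> L1 miss  d=-]
8: R B1 -> L1 hit  d=-]
9: W B5 -> L1 miss  d=D]
10: R B5 -> L1 hit  d=D]
11: R B1 -> L1 miss wb->B5  d=-]
12: W B0 -> L0 hit  d=D]
13: R B0 -> L0 hit  d=D]
14: R B2 -> L0 miss wb->B0  d=-]
15: W B2 -> L0 hit  d=D]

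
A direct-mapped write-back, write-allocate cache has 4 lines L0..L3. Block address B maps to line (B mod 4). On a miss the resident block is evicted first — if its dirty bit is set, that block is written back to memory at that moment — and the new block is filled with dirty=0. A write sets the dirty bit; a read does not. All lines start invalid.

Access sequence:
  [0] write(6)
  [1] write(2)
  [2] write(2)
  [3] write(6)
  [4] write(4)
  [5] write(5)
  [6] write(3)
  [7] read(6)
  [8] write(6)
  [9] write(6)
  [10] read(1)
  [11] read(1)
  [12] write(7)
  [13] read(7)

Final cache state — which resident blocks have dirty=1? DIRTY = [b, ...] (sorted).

DIRTY = [4, 6, 7]

0: W B6 -> L2 miss  d=D]
1: W B2 -> L2 miss wb->B6  d=D]
2: W B2 -> L2 hit  d=D]
3: W B6 -> L2 miss wb->B2  d=D]
4: W B4 -> L0 miss  d=D]
5: W B5 -> L1 miss  d=D]
6: W B3 -> L3 miss  d=D]
7: R B6 -> L2 hit  d=D]
8: W B6 -> L2 hit  d=D]
9: W B6 -> L2 hit  d=D]
10: R B1 -> L1 miss wb->B5  d=-]
11: R B1 -> L1 hit  d=-]
12: W B7 -> L3 miss wb->B3  d=D]
13: R B7 -> L3 hit  d=D]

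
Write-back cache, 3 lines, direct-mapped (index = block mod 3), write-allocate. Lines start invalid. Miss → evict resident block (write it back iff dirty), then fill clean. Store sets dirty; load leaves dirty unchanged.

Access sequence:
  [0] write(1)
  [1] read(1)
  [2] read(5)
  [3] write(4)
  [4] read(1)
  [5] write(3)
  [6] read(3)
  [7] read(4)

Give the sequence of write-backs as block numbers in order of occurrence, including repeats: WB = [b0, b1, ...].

0: W B1 → L1 miss [D]
1: R B1 → L1 hit [D]
2: R B5 → L2 miss [-]
3: W B4 → L1 miss wb→B1 [D]
4: R B1 → L1 miss wb→B4 [-]
5: W B3 → L0 miss [D]
6: R B3 → L0 hit [D]
7: R B4 → L1 miss [-]

WB = [1, 4]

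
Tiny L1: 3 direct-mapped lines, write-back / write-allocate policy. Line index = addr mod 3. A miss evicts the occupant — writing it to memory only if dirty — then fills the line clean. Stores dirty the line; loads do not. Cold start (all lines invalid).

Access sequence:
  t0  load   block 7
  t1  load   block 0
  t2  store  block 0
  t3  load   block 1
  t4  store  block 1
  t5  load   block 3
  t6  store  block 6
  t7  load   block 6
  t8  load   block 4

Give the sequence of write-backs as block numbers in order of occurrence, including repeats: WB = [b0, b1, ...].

WB = [0, 1]

0: R B7 -> L1 miss  d=-]
1: R B0 -> L0 miss  d=-]
2: W B0 -> L0 hit  d=D]
3: R B1 -> L1 miss  d=-]
4: W B1 -> L1 hit  d=D]
5: R B3 -> L0 miss wb->B0  d=-]
6: W B6 -> L0 miss  d=D]
7: R B6 -> L0 hit  d=D]
8: R B4 -> L1 miss wb->B1  d=-]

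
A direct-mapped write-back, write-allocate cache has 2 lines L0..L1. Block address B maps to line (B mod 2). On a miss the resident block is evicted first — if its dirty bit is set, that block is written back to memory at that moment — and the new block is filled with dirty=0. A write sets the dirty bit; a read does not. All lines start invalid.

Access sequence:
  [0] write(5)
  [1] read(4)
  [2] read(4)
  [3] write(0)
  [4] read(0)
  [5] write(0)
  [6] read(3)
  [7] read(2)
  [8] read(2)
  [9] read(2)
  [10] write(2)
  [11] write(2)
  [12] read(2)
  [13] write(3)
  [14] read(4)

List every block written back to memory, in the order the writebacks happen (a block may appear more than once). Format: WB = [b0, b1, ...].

WB = [5, 0, 2]

0: W B5 → L1 miss [D]
1: R B4 → L0 miss [-]
2: R B4 → L0 hit [-]
3: W B0 → L0 miss [D]
4: R B0 → L0 hit [D]
5: W B0 → L0 hit [D]
6: R B3 → L1 miss wb→B5 [-]
7: R B2 → L0 miss wb→B0 [-]
8: R B2 → L0 hit [-]
9: R B2 → L0 hit [-]
10: W B2 → L0 hit [D]
11: W B2 → L0 hit [D]
12: R B2 → L0 hit [D]
13: W B3 → L1 hit [D]
14: R B4 → L0 miss wb→B2 [-]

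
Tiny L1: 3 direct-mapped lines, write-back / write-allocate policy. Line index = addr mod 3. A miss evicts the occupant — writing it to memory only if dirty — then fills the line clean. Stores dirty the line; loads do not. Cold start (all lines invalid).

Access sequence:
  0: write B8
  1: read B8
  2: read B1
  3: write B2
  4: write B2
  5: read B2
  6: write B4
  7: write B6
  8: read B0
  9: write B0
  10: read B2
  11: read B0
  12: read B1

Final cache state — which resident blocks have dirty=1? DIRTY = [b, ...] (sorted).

0: W B8 -> L2 miss  d=D]
1: R B8 -> L2 hit  d=D]
2: R B1 -> L1 miss  d=-]
3: W B2 -> L2 miss wb->B8  d=D]
4: W B2 -> L2 hit  d=D]
5: R B2 -> L2 hit  d=D]
6: W B4 -> L1 miss  d=D]
7: W B6 -> L0 miss  d=D]
8: R B0 -> L0 miss wb->B6  d=-]
9: W B0 -> L0 hit  d=D]
10: R B2 -> L2 hit  d=D]
11: R B0 -> L0 hit  d=D]
12: R B1 -> L1 miss wb->B4  d=-]

DIRTY = [0, 2]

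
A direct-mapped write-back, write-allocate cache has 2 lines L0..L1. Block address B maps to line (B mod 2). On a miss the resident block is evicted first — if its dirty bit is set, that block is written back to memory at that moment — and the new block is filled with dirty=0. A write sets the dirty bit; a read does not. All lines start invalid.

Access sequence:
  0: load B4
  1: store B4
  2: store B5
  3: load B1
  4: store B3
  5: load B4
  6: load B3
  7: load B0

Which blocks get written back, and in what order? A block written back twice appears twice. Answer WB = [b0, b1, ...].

WB = [5, 4]

0: R B4 -> L0 miss  d=-]
1: W B4 -> L0 hit  d=D]
2: W B5 -> L1 miss  d=D]
3: R B1 -> L1 miss wb->B5  d=-]
4: W B3 -> L1 miss  d=D]
5: R B4 -> L0 hit  d=D]
6: R B3 -> L1 hit  d=D]
7: R B0 -> L0 miss wb->B4  d=-]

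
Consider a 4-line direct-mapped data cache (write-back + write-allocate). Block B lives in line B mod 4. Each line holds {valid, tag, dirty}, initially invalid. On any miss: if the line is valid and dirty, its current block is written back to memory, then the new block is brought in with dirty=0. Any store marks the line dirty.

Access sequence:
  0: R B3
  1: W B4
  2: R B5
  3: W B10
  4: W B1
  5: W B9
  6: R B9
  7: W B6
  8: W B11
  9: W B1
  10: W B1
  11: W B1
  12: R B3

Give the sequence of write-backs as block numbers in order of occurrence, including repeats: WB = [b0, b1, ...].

0: R B3 → L3 miss [-]
1: W B4 → L0 miss [D]
2: R B5 → L1 miss [-]
3: W B10 → L2 miss [D]
4: W B1 → L1 miss [D]
5: W B9 → L1 miss wb→B1 [D]
6: R B9 → L1 hit [D]
7: W B6 → L2 miss wb→B10 [D]
8: W B11 → L3 miss [D]
9: W B1 → L1 miss wb→B9 [D]
10: W B1 → L1 hit [D]
11: W B1 → L1 hit [D]
12: R B3 → L3 miss wb→B11 [-]

WB = [1, 10, 9, 11]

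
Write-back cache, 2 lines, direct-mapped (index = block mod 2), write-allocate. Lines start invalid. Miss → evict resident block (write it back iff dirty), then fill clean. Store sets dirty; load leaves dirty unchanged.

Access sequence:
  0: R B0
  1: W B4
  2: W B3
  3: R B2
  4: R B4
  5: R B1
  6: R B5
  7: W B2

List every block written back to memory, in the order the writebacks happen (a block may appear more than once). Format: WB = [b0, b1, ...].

WB = [4, 3]

  0 | R B0 → L0 miss [-]
  1 | W B4 → L0 miss [D]
  2 | W B3 → L1 miss [D]
  3 | R B2 → L0 miss wb→B4 [-]
  4 | R B4 → L0 miss [-]
  5 | R B1 → L1 miss wb→B3 [-]
  6 | R B5 → L1 miss [-]
  7 | W B2 → L0 miss [D]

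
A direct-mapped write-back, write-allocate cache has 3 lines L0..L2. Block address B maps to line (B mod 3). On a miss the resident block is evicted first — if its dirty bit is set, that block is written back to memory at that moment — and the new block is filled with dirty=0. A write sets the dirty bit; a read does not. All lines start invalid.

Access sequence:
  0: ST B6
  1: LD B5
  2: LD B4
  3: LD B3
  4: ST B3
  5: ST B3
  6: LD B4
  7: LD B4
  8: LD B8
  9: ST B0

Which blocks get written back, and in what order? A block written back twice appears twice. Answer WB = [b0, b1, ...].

  0 | W B6 → L0 miss [D]
  1 | R B5 → L2 miss [-]
  2 | R B4 → L1 miss [-]
  3 | R B3 → L0 miss wb→B6 [-]
  4 | W B3 → L0 hit [D]
  5 | W B3 → L0 hit [D]
  6 | R B4 → L1 hit [-]
  7 | R B4 → L1 hit [-]
  8 | R B8 → L2 miss [-]
  9 | W B0 → L0 miss wb→B3 [D]

WB = [6, 3]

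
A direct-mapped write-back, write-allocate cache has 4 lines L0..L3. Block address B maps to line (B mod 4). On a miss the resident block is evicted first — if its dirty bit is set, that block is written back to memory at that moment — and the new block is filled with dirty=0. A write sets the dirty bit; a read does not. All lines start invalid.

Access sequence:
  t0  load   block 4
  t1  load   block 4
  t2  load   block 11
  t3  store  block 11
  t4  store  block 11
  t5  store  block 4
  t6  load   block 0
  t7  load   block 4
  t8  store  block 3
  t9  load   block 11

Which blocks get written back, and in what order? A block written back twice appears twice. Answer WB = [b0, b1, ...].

WB = [4, 11, 3]

  0 | R B4 → L0 miss [-]
  1 | R B4 → L0 hit [-]
  2 | R B11 → L3 miss [-]
  3 | W B11 → L3 hit [D]
  4 | W B11 → L3 hit [D]
  5 | W B4 → L0 hit [D]
  6 | R B0 → L0 miss wb→B4 [-]
  7 | R B4 → L0 miss [-]
  8 | W B3 → L3 miss wb→B11 [D]
  9 | R B11 → L3 miss wb→B3 [-]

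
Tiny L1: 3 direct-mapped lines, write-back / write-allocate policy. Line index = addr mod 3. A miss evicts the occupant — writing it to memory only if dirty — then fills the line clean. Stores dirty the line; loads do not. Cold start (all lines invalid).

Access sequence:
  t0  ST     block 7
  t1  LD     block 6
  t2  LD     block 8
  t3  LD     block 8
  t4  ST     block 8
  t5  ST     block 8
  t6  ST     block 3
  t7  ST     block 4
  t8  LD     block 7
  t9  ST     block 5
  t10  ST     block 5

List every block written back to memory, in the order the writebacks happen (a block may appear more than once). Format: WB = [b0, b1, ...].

0: W B7 -> L1 miss  d=D]
1: R B6 -> L0 miss  d=-]
2: R B8 -> L2 miss  d=-]
3: R B8 -> L2 hit  d=-]
4: W B8 -> L2 hit  d=D]
5: W B8 -> L2 hit  d=D]
6: W B3 -> L0 miss  d=D]
7: W B4 -> L1 miss wb->B7  d=D]
8: R B7 -> L1 miss wb->B4  d=-]
9: W B5 -> L2 miss wb->B8  d=D]
10: W B5 -> L2 hit  d=D]

WB = [7, 4, 8]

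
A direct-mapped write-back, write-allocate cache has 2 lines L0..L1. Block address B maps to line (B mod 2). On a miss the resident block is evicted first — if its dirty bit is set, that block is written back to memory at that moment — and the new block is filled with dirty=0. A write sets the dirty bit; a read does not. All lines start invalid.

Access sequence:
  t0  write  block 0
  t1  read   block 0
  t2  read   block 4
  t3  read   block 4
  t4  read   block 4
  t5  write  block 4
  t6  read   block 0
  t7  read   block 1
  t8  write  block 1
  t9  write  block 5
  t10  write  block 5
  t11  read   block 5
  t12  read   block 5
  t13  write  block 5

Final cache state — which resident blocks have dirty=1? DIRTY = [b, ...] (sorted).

DIRTY = [5]

0: W B0 → L0 miss [D]
1: R B0 → L0 hit [D]
2: R B4 → L0 miss wb→B0 [-]
3: R B4 → L0 hit [-]
4: R B4 → L0 hit [-]
5: W B4 → L0 hit [D]
6: R B0 → L0 miss wb→B4 [-]
7: R B1 → L1 miss [-]
8: W B1 → L1 hit [D]
9: W B5 → L1 miss wb→B1 [D]
10: W B5 → L1 hit [D]
11: R B5 → L1 hit [D]
12: R B5 → L1 hit [D]
13: W B5 → L1 hit [D]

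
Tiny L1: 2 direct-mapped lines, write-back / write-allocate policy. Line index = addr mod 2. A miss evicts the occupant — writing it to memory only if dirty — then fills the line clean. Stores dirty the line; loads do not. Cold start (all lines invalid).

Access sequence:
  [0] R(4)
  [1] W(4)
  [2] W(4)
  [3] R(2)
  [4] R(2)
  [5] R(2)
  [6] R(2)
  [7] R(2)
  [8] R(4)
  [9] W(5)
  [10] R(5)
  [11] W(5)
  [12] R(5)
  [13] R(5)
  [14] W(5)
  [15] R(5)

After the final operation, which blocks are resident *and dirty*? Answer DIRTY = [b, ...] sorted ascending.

0: R B4 → L0 miss [-]
1: W B4 → L0 hit [D]
2: W B4 → L0 hit [D]
3: R B2 → L0 miss wb→B4 [-]
4: R B2 → L0 hit [-]
5: R B2 → L0 hit [-]
6: R B2 → L0 hit [-]
7: R B2 → L0 hit [-]
8: R B4 → L0 miss [-]
9: W B5 → L1 miss [D]
10: R B5 → L1 hit [D]
11: W B5 → L1 hit [D]
12: R B5 → L1 hit [D]
13: R B5 → L1 hit [D]
14: W B5 → L1 hit [D]
15: R B5 → L1 hit [D]

DIRTY = [5]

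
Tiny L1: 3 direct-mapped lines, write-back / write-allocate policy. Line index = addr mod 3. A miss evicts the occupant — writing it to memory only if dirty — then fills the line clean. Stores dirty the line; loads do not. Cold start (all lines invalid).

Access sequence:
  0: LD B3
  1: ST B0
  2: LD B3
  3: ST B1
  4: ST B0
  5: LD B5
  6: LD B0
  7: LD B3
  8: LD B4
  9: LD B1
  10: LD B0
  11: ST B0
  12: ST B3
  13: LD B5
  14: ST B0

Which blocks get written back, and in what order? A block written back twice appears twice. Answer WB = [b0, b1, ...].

WB = [0, 0, 1, 0, 3]

0: R B3 -> L0 miss  d=-]
1: W B0 -> L0 miss  d=D]
2: R B3 -> L0 miss wb->B0  d=-]
3: W B1 -> L1 miss  d=D]
4: W B0 -> L0 miss  d=D]
5: R B5 -> L2 miss  d=-]
6: R B0 -> L0 hit  d=D]
7: R B3 -> L0 miss wb->B0  d=-]
8: R B4 -> L1 miss wb->B1  d=-]
9: R B1 -> L1 miss  d=-]
10: R B0 -> L0 miss  d=-]
11: W B0 -> L0 hit  d=D]
12: W B3 -> L0 miss wb->B0  d=D]
13: R B5 -> L2 hit  d=-]
14: W B0 -> L0 miss wb->B3  d=D]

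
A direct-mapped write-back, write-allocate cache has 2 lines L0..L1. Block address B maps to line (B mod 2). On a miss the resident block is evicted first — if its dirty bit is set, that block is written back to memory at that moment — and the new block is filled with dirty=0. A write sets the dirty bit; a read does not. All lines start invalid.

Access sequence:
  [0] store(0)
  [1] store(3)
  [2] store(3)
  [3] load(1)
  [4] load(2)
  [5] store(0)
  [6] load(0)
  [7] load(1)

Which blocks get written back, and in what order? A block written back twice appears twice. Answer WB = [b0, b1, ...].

0: W B0 → L0 miss [D]
1: W B3 → L1 miss [D]
2: W B3 → L1 hit [D]
3: R B1 → L1 miss wb→B3 [-]
4: R B2 → L0 miss wb→B0 [-]
5: W B0 → L0 miss [D]
6: R B0 → L0 hit [D]
7: R B1 → L1 hit [-]

WB = [3, 0]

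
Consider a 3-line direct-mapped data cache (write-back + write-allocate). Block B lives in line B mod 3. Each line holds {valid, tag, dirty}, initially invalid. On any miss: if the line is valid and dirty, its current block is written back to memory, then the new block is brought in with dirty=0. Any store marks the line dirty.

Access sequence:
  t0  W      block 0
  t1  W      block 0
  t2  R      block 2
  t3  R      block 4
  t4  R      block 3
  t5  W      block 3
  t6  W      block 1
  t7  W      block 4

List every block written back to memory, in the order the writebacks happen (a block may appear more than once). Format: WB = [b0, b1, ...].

WB = [0, 1]

  0 | W B0 → L0 miss [D]
  1 | W B0 → L0 hit [D]
  2 | R B2 → L2 miss [-]
  3 | R B4 → L1 miss [-]
  4 | R B3 → L0 miss wb→B0 [-]
  5 | W B3 → L0 hit [D]
  6 | W B1 → L1 miss [D]
  7 | W B4 → L1 miss wb→B1 [D]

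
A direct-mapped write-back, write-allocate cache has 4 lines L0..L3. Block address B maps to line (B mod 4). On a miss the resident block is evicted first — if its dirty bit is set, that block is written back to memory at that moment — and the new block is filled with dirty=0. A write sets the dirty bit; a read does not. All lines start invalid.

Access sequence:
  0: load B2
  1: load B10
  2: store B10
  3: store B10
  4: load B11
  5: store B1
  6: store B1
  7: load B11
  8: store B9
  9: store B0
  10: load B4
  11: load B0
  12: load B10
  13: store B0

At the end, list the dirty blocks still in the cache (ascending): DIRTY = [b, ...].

DIRTY = [0, 9, 10]

  0 | R B2 → L2 miss [-]
  1 | R B10 → L2 miss [-]
  2 | W B10 → L2 hit [D]
  3 | W B10 → L2 hit [D]
  4 | R B11 → L3 miss [-]
  5 | W B1 → L1 miss [D]
  6 | W B1 → L1 hit [D]
  7 | R B11 → L3 hit [-]
  8 | W B9 → L1 miss wb→B1 [D]
  9 | W B0 → L0 miss [D]
  10 | R B4 → L0 miss wb→B0 [-]
  11 | R B0 → L0 miss [-]
  12 | R B10 → L2 hit [D]
  13 | W B0 → L0 hit [D]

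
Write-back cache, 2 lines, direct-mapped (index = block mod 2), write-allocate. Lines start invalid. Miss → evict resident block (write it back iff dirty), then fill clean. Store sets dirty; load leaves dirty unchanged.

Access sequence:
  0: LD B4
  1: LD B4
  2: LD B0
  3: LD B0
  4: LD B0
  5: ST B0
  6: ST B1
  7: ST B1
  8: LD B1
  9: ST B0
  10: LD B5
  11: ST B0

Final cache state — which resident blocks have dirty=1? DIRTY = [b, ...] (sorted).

DIRTY = [0]

0: R B4 → L0 miss [-]
1: R B4 → L0 hit [-]
2: R B0 → L0 miss [-]
3: R B0 → L0 hit [-]
4: R B0 → L0 hit [-]
5: W B0 → L0 hit [D]
6: W B1 → L1 miss [D]
7: W B1 → L1 hit [D]
8: R B1 → L1 hit [D]
9: W B0 → L0 hit [D]
10: R B5 → L1 miss wb→B1 [-]
11: W B0 → L0 hit [D]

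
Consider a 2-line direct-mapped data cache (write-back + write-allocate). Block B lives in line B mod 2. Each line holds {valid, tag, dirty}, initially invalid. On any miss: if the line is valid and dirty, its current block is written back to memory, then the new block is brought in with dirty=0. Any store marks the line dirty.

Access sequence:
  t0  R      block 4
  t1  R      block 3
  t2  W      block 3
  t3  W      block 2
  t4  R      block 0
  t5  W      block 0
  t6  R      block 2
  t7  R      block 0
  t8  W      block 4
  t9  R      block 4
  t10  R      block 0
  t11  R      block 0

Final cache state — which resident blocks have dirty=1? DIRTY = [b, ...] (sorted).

0: R B4 -> L0 miss  d=-]
1: R B3 -> L1 miss  d=-]
2: W B3 -> L1 hit  d=D]
3: W B2 -> L0 miss  d=D]
4: R B0 -> L0 miss wb->B2  d=-]
5: W B0 -> L0 hit  d=D]
6: R B2 -> L0 miss wb->B0  d=-]
7: R B0 -> L0 miss  d=-]
8: W B4 -> L0 miss  d=D]
9: R B4 -> L0 hit  d=D]
10: R B0 -> L0 miss wb->B4  d=-]
11: R B0 -> L0 hit  d=-]

DIRTY = [3]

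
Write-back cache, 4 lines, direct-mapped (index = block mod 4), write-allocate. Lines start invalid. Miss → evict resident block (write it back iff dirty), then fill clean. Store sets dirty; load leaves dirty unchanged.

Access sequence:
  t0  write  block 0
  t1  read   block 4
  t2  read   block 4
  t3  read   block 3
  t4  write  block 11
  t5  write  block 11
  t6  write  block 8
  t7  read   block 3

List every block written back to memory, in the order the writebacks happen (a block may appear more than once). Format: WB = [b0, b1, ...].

  0 | W B0 → L0 miss [D]
  1 | R B4 → L0 miss wb→B0 [-]
  2 | R B4 → L0 hit [-]
  3 | R B3 → L3 miss [-]
  4 | W B11 → L3 miss [D]
  5 | W B11 → L3 hit [D]
  6 | W B8 → L0 miss [D]
  7 | R B3 → L3 miss wb→B11 [-]

WB = [0, 11]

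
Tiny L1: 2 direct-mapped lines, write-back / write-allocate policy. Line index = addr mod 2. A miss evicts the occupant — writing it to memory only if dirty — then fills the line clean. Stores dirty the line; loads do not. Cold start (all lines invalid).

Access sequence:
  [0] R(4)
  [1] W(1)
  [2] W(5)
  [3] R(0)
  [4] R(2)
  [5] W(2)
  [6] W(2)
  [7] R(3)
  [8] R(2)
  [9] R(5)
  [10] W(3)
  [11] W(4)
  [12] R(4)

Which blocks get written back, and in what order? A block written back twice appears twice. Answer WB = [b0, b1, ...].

  0 | R B4 → L0 miss [-]
  1 | W B1 → L1 miss [D]
  2 | W B5 → L1 miss wb→B1 [D]
  3 | R B0 → L0 miss [-]
  4 | R B2 → L0 miss [-]
  5 | W B2 → L0 hit [D]
  6 | W B2 → L0 hit [D]
  7 | R B3 → L1 miss wb→B5 [-]
  8 | R B2 → L0 hit [D]
  9 | R B5 → L1 miss [-]
  10 | W B3 → L1 miss [D]
  11 | W B4 → L0 miss wb→B2 [D]
  12 | R B4 → L0 hit [D]

WB = [1, 5, 2]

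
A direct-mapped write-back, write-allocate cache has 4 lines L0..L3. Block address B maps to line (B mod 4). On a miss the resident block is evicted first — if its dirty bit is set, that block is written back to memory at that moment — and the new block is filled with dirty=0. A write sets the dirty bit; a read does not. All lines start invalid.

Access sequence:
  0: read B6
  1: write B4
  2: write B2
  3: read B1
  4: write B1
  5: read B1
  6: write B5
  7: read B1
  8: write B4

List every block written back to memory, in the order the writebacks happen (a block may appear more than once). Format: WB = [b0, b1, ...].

0: R B6 -> L2 miss  d=-]
1: W B4 -> L0 miss  d=D]
2: W B2 -> L2 miss  d=D]
3: R B1 -> L1 miss  d=-]
4: W B1 -> L1 hit  d=D]
5: R B1 -> L1 hit  d=D]
6: W B5 -> L1 miss wb->B1  d=D]
7: R B1 -> L1 miss wb->B5  d=-]
8: W B4 -> L0 hit  d=D]

WB = [1, 5]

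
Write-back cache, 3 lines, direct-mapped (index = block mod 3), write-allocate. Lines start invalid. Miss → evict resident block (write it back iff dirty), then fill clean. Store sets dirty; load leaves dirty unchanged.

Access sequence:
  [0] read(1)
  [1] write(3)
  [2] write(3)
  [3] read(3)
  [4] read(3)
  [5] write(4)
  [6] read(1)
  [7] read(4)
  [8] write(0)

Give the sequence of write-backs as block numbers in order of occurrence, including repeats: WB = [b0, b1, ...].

  0 | R B1 → L1 miss [-]
  1 | W B3 → L0 miss [D]
  2 | W B3 → L0 hit [D]
  3 | R B3 → L0 hit [D]
  4 | R B3 → L0 hit [D]
  5 | W B4 → L1 miss [D]
  6 | R B1 → L1 miss wb→B4 [-]
  7 | R B4 → L1 miss [-]
  8 | W B0 → L0 miss wb→B3 [D]

WB = [4, 3]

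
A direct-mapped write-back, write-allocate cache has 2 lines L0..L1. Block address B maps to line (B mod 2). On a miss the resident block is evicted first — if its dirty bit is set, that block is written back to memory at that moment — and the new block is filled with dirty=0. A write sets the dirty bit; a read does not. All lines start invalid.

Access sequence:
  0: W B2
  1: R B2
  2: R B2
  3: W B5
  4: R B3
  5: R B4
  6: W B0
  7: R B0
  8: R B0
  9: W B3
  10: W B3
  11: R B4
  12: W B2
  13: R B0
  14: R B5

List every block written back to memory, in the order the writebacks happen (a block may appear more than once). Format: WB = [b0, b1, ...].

WB = [5, 2, 0, 2, 3]

0: W B2 -> L0 miss  d=D]
1: R B2 -> L0 hit  d=D]
2: R B2 -> L0 hit  d=D]
3: W B5 -> L1 miss  d=D]
4: R B3 -> L1 miss wb->B5  d=-]
5: R B4 -> L0 miss wb->B2  d=-]
6: W B0 -> L0 miss  d=D]
7: R B0 -> L0 hit  d=D]
8: R B0 -> L0 hit  d=D]
9: W B3 -> L1 hit  d=D]
10: W B3 -> L1 hit  d=D]
11: R B4 -> L0 miss wb->B0  d=-]
12: W B2 -> L0 miss  d=D]
13: R B0 -> L0 miss wb->B2  d=-]
14: R B5 -> L1 miss wb->B3  d=-]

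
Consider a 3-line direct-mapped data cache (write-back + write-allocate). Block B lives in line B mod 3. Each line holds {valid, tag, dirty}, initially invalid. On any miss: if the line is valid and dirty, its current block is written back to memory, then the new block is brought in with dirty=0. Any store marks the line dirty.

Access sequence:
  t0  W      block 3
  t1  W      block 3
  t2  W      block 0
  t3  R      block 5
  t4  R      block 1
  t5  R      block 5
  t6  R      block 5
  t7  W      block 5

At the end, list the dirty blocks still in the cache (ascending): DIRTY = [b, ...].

  0 | W B3 → L0 miss [D]
  1 | W B3 → L0 hit [D]
  2 | W B0 → L0 miss wb→B3 [D]
  3 | R B5 → L2 miss [-]
  4 | R B1 → L1 miss [-]
  5 | R B5 → L2 hit [-]
  6 | R B5 → L2 hit [-]
  7 | W B5 → L2 hit [D]

DIRTY = [0, 5]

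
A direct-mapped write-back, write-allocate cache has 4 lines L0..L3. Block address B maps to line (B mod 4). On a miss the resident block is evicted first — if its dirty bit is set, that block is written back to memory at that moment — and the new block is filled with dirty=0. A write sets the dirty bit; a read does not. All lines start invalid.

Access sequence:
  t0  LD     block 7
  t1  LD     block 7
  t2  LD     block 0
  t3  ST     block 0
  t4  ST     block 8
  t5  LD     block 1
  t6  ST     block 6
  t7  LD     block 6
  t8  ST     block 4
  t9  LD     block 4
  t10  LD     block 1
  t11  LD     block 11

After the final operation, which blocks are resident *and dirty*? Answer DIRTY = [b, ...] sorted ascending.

DIRTY = [4, 6]

0: R B7 -> L3 miss  d=-]
1: R B7 -> L3 hit  d=-]
2: R B0 -> L0 miss  d=-]
3: W B0 -> L0 hit  d=D]
4: W B8 -> L0 miss wb->B0  d=D]
5: R B1 -> L1 miss  d=-]
6: W B6 -> L2 miss  d=D]
7: R B6 -> L2 hit  d=D]
8: W B4 -> L0 miss wb->B8  d=D]
9: R B4 -> L0 hit  d=D]
10: R B1 -> L1 hit  d=-]
11: R B11 -> L3 miss  d=-]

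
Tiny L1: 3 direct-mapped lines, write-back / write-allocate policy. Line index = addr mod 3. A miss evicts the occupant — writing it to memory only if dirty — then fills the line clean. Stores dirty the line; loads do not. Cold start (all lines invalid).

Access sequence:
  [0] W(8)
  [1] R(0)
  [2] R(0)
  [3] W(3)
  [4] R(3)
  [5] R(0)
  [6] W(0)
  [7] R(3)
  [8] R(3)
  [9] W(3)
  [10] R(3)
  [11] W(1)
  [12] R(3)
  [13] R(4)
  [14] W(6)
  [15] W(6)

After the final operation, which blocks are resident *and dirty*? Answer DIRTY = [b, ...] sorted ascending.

DIRTY = [6, 8]

  0 | W B8 → L2 miss [D]
  1 | R B0 → L0 miss [-]
  2 | R B0 → L0 hit [-]
  3 | W B3 → L0 miss [D]
  4 | R B3 → L0 hit [D]
  5 | R B0 → L0 miss wb→B3 [-]
  6 | W B0 → L0 hit [D]
  7 | R B3 → L0 miss wb→B0 [-]
  8 | R B3 → L0 hit [-]
  9 | W B3 → L0 hit [D]
  10 | R B3 → L0 hit [D]
  11 | W B1 → L1 miss [D]
  12 | R B3 → L0 hit [D]
  13 | R B4 → L1 miss wb→B1 [-]
  14 | W B6 → L0 miss wb→B3 [D]
  15 | W B6 → L0 hit [D]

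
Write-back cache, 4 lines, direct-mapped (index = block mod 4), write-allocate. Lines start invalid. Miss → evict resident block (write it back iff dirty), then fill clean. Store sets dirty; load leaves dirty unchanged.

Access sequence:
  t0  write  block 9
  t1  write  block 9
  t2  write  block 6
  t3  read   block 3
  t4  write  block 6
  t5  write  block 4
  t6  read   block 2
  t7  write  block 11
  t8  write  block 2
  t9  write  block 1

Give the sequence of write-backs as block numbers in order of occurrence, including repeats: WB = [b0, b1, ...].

  0 | W B9 → L1 miss [D]
  1 | W B9 → L1 hit [D]
  2 | W B6 → L2 miss [D]
  3 | R B3 → L3 miss [-]
  4 | W B6 → L2 hit [D]
  5 | W B4 → L0 miss [D]
  6 | R B2 → L2 miss wb→B6 [-]
  7 | W B11 → L3 miss [D]
  8 | W B2 → L2 hit [D]
  9 | W B1 → L1 miss wb→B9 [D]

WB = [6, 9]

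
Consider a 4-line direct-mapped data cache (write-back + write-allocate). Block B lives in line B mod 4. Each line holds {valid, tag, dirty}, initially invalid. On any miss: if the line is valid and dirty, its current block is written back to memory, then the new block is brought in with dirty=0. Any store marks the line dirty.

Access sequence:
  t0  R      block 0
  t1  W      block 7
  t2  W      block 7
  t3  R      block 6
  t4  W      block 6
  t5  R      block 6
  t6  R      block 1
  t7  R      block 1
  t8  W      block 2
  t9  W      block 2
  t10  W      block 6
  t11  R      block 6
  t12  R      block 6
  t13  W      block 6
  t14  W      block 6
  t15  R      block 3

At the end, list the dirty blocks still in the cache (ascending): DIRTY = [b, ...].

0: R B0 -> L0 miss  d=-]
1: W B7 -> L3 miss  d=D]
2: W B7 -> L3 hit  d=D]
3: R B6 -> L2 miss  d=-]
4: W B6 -> L2 hit  d=D]
5: R B6 -> L2 hit  d=D]
6: R B1 -> L1 miss  d=-]
7: R B1 -> L1 hit  d=-]
8: W B2 -> L2 miss wb->B6  d=D]
9: W B2 -> L2 hit  d=D]
10: W B6 -> L2 miss wb->B2  d=D]
11: R B6 -> L2 hit  d=D]
12: R B6 -> L2 hit  d=D]
13: W B6 -> L2 hit  d=D]
14: W B6 -> L2 hit  d=D]
15: R B3 -> L3 miss wb->B7  d=-]

DIRTY = [6]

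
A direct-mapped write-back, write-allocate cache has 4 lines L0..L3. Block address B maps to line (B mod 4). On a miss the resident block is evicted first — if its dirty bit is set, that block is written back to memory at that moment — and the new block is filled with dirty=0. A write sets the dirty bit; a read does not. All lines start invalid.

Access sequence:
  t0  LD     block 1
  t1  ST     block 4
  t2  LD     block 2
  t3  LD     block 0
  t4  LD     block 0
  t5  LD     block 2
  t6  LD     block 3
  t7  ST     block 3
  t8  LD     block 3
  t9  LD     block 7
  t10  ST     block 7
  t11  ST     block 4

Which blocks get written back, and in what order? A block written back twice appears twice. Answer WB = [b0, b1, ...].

WB = [4, 3]

0: R B1 -> L1 miss  d=-]
1: W B4 -> L0 miss  d=D]
2: R B2 -> L2 miss  d=-]
3: R B0 -> L0 miss wb->B4  d=-]
4: R B0 -> L0 hit  d=-]
5: R B2 -> L2 hit  d=-]
6: R B3 -> L3 miss  d=-]
7: W B3 -> L3 hit  d=D]
8: R B3 -> L3 hit  d=D]
9: R B7 -> L3 miss wb->B3  d=-]
10: W B7 -> L3 hit  d=D]
11: W B4 -> L0 miss  d=D]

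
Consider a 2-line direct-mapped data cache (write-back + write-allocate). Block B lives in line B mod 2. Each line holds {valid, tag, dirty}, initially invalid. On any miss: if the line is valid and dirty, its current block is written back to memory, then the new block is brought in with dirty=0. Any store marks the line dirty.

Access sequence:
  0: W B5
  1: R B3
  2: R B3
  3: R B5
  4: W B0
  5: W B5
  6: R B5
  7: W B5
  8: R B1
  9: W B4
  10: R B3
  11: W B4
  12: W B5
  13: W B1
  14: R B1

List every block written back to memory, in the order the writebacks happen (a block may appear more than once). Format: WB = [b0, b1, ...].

WB = [5, 5, 0, 5]

  0 | W B5 → L1 miss [D]
  1 | R B3 → L1 miss wb→B5 [-]
  2 | R B3 → L1 hit [-]
  3 | R B5 → L1 miss [-]
  4 | W B0 → L0 miss [D]
  5 | W B5 → L1 hit [D]
  6 | R B5 → L1 hit [D]
  7 | W B5 → L1 hit [D]
  8 | R B1 → L1 miss wb→B5 [-]
  9 | W B4 → L0 miss wb→B0 [D]
  10 | R B3 → L1 miss [-]
  11 | W B4 → L0 hit [D]
  12 | W B5 → L1 miss [D]
  13 | W B1 → L1 miss wb→B5 [D]
  14 | R B1 → L1 hit [D]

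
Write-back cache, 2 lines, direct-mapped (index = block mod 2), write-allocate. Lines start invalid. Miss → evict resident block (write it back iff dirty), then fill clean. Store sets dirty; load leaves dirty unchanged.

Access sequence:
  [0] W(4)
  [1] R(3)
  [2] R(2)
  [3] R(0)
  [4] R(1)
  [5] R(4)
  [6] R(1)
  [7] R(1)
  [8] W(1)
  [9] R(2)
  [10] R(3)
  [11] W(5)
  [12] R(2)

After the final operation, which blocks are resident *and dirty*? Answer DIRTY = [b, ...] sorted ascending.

DIRTY = [5]

0: W B4 -> L0 miss  d=D]
1: R B3 -> L1 miss  d=-]
2: R B2 -> L0 miss wb->B4  d=-]
3: R B0 -> L0 miss  d=-]
4: R B1 -> L1 miss  d=-]
5: R B4 -> L0 miss  d=-]
6: R B1 -> L1 hit  d=-]
7: R B1 -> L1 hit  d=-]
8: W B1 -> L1 hit  d=D]
9: R B2 -> L0 miss  d=-]
10: R B3 -> L1 miss wb->B1  d=-]
11: W B5 -> L1 miss  d=D]
12: R B2 -> L0 hit  d=-]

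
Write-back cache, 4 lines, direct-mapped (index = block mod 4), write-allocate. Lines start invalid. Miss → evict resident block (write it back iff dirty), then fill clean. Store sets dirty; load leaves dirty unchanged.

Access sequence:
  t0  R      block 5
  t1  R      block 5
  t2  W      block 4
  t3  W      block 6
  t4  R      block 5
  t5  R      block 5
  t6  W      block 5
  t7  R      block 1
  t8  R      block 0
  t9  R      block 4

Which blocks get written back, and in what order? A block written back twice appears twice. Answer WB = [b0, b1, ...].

WB = [5, 4]

0: R B5 → L1 miss [-]
1: R B5 → L1 hit [-]
2: W B4 → L0 miss [D]
3: W B6 → L2 miss [D]
4: R B5 → L1 hit [-]
5: R B5 → L1 hit [-]
6: W B5 → L1 hit [D]
7: R B1 → L1 miss wb→B5 [-]
8: R B0 → L0 miss wb→B4 [-]
9: R B4 → L0 miss [-]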